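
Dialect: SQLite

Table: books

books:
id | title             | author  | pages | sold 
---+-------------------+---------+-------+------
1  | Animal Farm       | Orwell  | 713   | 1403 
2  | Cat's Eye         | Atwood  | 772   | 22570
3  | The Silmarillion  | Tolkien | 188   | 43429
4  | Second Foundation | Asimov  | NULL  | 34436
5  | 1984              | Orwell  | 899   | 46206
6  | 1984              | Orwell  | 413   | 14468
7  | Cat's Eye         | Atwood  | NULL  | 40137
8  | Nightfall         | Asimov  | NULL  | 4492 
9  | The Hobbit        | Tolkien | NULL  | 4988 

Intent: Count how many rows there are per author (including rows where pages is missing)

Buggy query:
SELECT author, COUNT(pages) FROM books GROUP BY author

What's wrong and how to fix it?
Bug: COUNT(pages) skips NULLs, so groups with missing pages are undercounted

Fix: Replace COUNT(pages) with COUNT(*)

Corrected query:
SELECT author, COUNT(*) FROM books GROUP BY author

Result:
author  | COUNT(*)
--------+---------
Asimov  | 2       
Atwood  | 2       
Orwell  | 3       
Tolkien | 2       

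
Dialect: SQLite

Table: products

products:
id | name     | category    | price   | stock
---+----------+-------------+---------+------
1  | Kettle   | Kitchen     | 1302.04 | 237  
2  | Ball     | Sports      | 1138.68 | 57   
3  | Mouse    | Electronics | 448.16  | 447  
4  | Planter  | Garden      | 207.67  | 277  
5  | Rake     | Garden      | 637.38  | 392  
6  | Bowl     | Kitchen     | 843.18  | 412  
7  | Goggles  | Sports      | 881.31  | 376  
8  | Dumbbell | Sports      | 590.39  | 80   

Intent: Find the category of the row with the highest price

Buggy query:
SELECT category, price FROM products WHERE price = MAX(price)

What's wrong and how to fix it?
Bug: WHERE is evaluated per row; an aggregate over the whole table isn't defined there

Fix: Wrap MAX in a scalar subquery so WHERE compares against a single value

Corrected query:
SELECT category, price FROM products WHERE price = (SELECT MAX(price) FROM products)

Result:
category | price  
---------+--------
Kitchen  | 1302.04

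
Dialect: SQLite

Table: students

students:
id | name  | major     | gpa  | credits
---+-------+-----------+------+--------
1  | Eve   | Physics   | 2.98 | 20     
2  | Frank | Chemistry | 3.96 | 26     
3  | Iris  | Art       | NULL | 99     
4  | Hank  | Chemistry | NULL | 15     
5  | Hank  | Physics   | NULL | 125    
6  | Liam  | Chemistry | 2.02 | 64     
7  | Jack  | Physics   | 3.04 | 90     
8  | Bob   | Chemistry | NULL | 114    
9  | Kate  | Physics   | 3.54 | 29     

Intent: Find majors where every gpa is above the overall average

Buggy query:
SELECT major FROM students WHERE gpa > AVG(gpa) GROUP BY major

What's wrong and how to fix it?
Bug: WHERE evaluates per row before aggregation, so AVG() is unavailable

Fix: Compute the overall average in a scalar subquery and compare each group's MIN against it in HAVING

Corrected query:
SELECT major FROM students GROUP BY major HAVING MIN(gpa) > (SELECT AVG(gpa) FROM students)

Result:
(no rows)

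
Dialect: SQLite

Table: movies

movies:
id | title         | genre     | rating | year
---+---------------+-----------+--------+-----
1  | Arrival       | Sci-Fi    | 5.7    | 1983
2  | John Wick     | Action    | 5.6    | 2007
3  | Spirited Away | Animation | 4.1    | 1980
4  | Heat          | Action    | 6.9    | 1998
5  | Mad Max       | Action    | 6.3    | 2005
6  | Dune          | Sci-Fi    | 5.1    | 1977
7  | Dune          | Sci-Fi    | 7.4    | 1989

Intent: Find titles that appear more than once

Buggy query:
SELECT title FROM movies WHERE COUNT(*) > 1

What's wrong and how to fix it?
Bug: WHERE can't reference COUNT(*); aggregates are computed after WHERE

Fix: GROUP BY title, then filter groups with HAVING COUNT(*) > 1

Corrected query:
SELECT title FROM movies GROUP BY title HAVING COUNT(*) > 1

Result:
title
-----
Dune 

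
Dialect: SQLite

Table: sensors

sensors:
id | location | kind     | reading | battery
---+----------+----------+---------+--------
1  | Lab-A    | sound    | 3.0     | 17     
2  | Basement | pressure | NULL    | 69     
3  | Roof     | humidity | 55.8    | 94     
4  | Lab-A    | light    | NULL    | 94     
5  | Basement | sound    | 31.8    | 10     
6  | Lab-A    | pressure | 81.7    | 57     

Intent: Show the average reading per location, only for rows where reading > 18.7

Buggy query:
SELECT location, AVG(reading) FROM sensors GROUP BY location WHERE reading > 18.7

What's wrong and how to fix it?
Bug: Row-level WHERE must come before GROUP BY in the clause order

Fix: Place WHERE between FROM and GROUP BY

Corrected query:
SELECT location, AVG(reading) FROM sensors WHERE reading > 18.7 GROUP BY location

Result:
location | AVG(reading)
---------+-------------
Basement | 31.8        
Lab-A    | 81.7        
Roof     | 55.8        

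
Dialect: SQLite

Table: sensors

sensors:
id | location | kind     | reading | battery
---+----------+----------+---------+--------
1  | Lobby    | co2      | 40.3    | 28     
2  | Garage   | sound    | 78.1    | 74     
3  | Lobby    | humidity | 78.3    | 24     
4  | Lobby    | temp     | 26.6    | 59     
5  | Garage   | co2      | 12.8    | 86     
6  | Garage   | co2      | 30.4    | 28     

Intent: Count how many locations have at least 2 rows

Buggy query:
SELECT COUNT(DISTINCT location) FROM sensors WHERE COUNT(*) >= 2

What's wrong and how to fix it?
Bug: COUNT(*) cannot appear in WHERE; the per-group count doesn't exist yet

Fix: Use a subquery that GROUPs and filters with HAVING, then count its rows

Corrected query:
SELECT COUNT(*) FROM (SELECT location FROM sensors GROUP BY location HAVING COUNT(*) >= 2)

Result:
COUNT(*)
--------
2       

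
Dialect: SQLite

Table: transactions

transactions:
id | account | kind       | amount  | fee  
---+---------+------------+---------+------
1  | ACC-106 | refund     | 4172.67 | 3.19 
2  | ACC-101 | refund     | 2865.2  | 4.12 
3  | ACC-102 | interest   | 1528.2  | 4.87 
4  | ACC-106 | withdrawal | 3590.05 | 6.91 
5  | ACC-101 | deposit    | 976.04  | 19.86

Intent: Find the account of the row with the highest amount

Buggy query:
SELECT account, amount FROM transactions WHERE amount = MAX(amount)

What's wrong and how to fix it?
Bug: MAX(amount) is an aggregate and cannot be used directly in WHERE

Fix: Use a subquery: WHERE amount = (SELECT MAX(amount) FROM transactions)

Corrected query:
SELECT account, amount FROM transactions WHERE amount = (SELECT MAX(amount) FROM transactions)

Result:
account | amount 
--------+--------
ACC-106 | 4172.67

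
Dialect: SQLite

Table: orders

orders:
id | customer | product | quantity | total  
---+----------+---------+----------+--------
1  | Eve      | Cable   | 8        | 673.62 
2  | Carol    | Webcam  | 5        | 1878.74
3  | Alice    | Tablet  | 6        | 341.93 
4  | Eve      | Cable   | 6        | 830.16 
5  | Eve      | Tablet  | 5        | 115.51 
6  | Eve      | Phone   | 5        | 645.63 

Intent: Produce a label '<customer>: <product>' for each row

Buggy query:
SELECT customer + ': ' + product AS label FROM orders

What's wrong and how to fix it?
Bug: SQLite uses || for string concatenation; + coerces text to numbers (yielding 0)

Fix: Use the || operator for string concatenation

Corrected query:
SELECT customer || ': ' || product AS label FROM orders

Result:
label        
-------------
Eve: Cable   
Carol: Webcam
Alice: Tablet
Eve: Cable   
Eve: Tablet  
Eve: Phone   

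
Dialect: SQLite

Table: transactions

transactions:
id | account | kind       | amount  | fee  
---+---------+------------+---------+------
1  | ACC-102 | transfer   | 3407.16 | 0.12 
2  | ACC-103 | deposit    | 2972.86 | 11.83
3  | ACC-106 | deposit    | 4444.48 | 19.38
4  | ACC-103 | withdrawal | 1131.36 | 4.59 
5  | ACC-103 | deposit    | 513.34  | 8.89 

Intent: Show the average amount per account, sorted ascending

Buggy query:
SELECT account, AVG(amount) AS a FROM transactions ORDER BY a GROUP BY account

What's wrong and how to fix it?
Bug: ORDER BY appears before GROUP BY; SQL clause order requires GROUP BY first

Fix: Move ORDER BY to the end, after GROUP BY

Corrected query:
SELECT account, AVG(amount) AS a FROM transactions GROUP BY account ORDER BY a

Result:
account | a          
--------+------------
ACC-103 | 1539.186667
ACC-102 | 3407.16    
ACC-106 | 4444.48    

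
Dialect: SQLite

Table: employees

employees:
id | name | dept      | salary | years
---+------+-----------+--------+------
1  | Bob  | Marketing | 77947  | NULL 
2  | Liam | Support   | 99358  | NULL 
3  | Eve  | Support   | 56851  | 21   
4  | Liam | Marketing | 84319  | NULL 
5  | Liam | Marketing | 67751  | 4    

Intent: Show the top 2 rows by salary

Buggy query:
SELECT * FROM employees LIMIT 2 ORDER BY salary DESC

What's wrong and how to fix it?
Bug: ORDER BY cannot follow LIMIT; LIMIT is the final clause

Fix: Swap the clauses: ORDER BY first, then LIMIT

Corrected query:
SELECT * FROM employees ORDER BY salary DESC LIMIT 2

Result:
id | name | dept      | salary | years
---+------+-----------+--------+------
2  | Liam | Support   | 99358  | NULL 
4  | Liam | Marketing | 84319  | NULL 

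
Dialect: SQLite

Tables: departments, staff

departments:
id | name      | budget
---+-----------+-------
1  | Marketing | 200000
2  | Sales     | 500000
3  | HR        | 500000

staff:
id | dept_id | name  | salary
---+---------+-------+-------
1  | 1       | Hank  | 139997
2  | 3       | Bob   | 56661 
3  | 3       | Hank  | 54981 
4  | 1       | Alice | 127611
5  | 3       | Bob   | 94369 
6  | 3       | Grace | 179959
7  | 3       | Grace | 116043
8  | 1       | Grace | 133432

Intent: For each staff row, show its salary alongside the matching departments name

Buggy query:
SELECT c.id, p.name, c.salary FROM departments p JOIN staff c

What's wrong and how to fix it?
Bug: JOIN with no ON clause produces a cartesian product; every staff row pairs with every departments row

Fix: Specify the join condition linking the foreign key to the parent id

Corrected query:
SELECT c.id, p.name, c.salary FROM departments p JOIN staff c ON c.dept_id = p.id

Result:
id | name      | salary
---+-----------+-------
1  | Marketing | 139997
2  | HR        | 56661 
3  | HR        | 54981 
4  | Marketing | 127611
5  | HR        | 94369 
6  | HR        | 179959
7  | HR        | 116043
8  | Marketing | 133432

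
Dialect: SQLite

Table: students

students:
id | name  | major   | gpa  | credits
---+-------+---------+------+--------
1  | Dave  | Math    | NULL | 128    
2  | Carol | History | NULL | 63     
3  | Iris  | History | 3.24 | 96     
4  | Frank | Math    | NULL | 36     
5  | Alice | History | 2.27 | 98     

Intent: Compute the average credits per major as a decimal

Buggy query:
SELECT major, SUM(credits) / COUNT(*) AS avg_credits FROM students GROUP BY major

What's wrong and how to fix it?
Bug: SUM(credits) and COUNT(*) are both integers; the division truncates the fractional part

Fix: Multiply by 1.0 (or CAST to REAL) to force floating-point division

Corrected query:
SELECT major, SUM(credits) * 1.0 / COUNT(*) AS avg_credits FROM students GROUP BY major

Result:
major   | avg_credits
--------+------------
History | 85.666667  
Math    | 82         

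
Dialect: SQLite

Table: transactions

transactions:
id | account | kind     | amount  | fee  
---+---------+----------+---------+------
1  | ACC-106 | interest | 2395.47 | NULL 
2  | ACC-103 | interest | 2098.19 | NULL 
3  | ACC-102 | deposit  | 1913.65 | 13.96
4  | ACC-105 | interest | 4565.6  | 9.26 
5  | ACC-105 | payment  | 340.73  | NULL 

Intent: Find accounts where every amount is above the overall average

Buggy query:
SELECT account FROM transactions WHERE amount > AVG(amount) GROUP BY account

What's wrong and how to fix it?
Bug: WHERE evaluates per row before aggregation, so AVG() is unavailable

Fix: Use a subquery for AVG and a HAVING MIN(...) filter so the condition holds for every row in the group

Corrected query:
SELECT account FROM transactions GROUP BY account HAVING MIN(amount) > (SELECT AVG(amount) FROM transactions)

Result:
account
-------
ACC-106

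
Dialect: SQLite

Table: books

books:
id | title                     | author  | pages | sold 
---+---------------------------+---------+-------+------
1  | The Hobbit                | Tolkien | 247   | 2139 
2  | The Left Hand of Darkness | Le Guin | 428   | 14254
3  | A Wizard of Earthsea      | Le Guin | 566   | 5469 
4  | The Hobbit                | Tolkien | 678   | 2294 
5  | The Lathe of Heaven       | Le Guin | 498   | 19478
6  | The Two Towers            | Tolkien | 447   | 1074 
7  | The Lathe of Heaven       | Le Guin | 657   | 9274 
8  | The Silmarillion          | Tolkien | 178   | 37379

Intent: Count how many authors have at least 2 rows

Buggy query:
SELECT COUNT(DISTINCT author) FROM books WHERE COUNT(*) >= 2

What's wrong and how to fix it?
Bug: COUNT(*) cannot appear in WHERE; the per-group count doesn't exist yet

Fix: Group first with HAVING COUNT(*) >= 2, then COUNT the resulting groups

Corrected query:
SELECT COUNT(*) FROM (SELECT author FROM books GROUP BY author HAVING COUNT(*) >= 2)

Result:
COUNT(*)
--------
2       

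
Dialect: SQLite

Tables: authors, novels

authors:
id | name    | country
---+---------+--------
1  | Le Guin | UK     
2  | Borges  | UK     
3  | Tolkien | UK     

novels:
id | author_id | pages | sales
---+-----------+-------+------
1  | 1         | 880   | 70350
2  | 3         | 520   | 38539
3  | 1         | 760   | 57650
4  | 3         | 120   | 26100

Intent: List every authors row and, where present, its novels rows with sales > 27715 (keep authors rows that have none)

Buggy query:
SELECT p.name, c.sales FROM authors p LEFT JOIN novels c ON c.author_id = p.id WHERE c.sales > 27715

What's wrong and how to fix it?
Bug: A WHERE condition on the right-hand table after LEFT JOIN drops unmatched parents

Fix: Move the right-table condition into the ON clause so unmatched parents are kept

Corrected query:
SELECT p.name, c.sales FROM authors p LEFT JOIN novels c ON c.author_id = p.id AND c.sales > 27715

Result:
name    | sales
--------+------
Le Guin | 57650
Le Guin | 70350
Borges  | NULL 
Tolkien | 38539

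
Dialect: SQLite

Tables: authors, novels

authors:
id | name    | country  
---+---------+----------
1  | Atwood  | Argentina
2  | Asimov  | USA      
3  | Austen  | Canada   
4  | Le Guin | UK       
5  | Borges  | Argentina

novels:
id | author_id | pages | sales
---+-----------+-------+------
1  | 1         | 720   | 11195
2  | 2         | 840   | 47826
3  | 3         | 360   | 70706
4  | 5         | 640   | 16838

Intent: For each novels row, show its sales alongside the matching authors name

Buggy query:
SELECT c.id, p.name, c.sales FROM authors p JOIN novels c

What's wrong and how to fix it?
Bug: Missing join condition: each novels row is matched to all authors rows instead of just its own

Fix: Specify the join condition linking the foreign key to the parent id

Corrected query:
SELECT c.id, p.name, c.sales FROM authors p JOIN novels c ON c.author_id = p.id

Result:
id | name   | sales
---+--------+------
1  | Atwood | 11195
2  | Asimov | 47826
3  | Austen | 70706
4  | Borges | 16838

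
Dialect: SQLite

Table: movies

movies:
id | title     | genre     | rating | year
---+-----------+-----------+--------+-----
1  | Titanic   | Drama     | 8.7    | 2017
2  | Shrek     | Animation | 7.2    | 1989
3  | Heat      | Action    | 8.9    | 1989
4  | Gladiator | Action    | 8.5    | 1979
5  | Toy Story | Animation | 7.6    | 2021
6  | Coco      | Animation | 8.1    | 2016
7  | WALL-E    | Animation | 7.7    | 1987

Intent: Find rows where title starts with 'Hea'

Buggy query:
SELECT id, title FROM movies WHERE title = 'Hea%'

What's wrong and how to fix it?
Bug: Wildcards only work with LIKE; '=' treats '%' as a literal character

Fix: Use LIKE for wildcard pattern matching

Corrected query:
SELECT id, title FROM movies WHERE title LIKE 'Hea%'

Result:
id | title
---+------
3  | Heat 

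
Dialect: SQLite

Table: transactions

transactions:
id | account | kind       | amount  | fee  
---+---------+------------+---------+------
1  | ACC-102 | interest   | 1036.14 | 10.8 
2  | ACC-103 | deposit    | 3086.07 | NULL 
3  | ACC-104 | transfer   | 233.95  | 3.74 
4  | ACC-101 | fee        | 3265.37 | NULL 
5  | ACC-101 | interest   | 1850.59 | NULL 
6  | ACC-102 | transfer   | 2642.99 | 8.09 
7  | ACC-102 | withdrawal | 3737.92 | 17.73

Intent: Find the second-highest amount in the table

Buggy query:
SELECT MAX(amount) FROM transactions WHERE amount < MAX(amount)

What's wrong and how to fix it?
Bug: The inner MAX is an aggregate inside WHERE, which is not allowed

Fix: Compute the overall MAX in a subquery, then take MAX of rows below it

Corrected query:
SELECT MAX(amount) FROM transactions WHERE amount < (SELECT MAX(amount) FROM transactions)

Result:
MAX(amount)
-----------
3265.37    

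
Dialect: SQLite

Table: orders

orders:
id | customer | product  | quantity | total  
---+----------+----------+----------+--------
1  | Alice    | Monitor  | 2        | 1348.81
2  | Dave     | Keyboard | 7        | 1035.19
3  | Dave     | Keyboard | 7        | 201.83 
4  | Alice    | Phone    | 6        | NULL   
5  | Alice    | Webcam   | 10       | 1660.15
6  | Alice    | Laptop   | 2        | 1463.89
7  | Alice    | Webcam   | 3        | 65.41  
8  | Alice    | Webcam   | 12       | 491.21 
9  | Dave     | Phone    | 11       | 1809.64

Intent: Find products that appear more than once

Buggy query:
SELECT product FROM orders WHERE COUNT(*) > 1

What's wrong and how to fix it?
Bug: COUNT(*) is an aggregate and cannot be used in WHERE

Fix: GROUP BY product, then filter groups with HAVING COUNT(*) > 1

Corrected query:
SELECT product FROM orders GROUP BY product HAVING COUNT(*) > 1

Result:
product 
--------
Keyboard
Phone   
Webcam  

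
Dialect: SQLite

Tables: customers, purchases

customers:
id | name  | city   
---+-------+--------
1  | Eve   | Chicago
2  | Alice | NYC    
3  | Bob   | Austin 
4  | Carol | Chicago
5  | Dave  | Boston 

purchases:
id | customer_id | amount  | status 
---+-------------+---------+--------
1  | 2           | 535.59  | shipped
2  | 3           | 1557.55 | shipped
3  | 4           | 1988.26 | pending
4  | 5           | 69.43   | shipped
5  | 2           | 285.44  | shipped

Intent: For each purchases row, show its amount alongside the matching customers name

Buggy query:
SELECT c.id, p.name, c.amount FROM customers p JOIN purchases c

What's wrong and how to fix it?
Bug: Missing join condition: each purchases row is matched to all customers rows instead of just its own

Fix: Specify the join condition linking the foreign key to the parent id

Corrected query:
SELECT c.id, p.name, c.amount FROM customers p JOIN purchases c ON c.customer_id = p.id

Result:
id | name  | amount 
---+-------+--------
1  | Alice | 535.59 
2  | Bob   | 1557.55
3  | Carol | 1988.26
4  | Dave  | 69.43  
5  | Alice | 285.44 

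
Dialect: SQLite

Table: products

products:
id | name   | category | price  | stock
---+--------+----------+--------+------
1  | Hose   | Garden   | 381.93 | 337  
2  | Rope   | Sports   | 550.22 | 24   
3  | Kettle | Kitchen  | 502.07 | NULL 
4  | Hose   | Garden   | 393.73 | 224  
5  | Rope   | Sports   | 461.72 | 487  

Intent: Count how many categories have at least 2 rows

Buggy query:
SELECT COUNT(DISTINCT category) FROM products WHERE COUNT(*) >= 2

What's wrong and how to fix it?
Bug: COUNT(*) cannot appear in WHERE; the per-group count doesn't exist yet

Fix: Group first with HAVING COUNT(*) >= 2, then COUNT the resulting groups

Corrected query:
SELECT COUNT(*) FROM (SELECT category FROM products GROUP BY category HAVING COUNT(*) >= 2)

Result:
COUNT(*)
--------
2       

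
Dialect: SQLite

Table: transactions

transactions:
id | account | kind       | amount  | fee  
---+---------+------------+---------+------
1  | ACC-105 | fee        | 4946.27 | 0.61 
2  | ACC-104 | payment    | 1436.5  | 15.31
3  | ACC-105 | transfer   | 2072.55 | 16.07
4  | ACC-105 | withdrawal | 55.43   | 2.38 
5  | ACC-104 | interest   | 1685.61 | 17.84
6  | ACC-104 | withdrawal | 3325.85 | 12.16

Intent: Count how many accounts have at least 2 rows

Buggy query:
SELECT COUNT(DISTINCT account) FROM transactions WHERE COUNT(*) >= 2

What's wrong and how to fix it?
Bug: WHERE filters individual rows, not groups, so a group-level COUNT is invalid there

Fix: Group first with HAVING COUNT(*) >= 2, then COUNT the resulting groups

Corrected query:
SELECT COUNT(*) FROM (SELECT account FROM transactions GROUP BY account HAVING COUNT(*) >= 2)

Result:
COUNT(*)
--------
2       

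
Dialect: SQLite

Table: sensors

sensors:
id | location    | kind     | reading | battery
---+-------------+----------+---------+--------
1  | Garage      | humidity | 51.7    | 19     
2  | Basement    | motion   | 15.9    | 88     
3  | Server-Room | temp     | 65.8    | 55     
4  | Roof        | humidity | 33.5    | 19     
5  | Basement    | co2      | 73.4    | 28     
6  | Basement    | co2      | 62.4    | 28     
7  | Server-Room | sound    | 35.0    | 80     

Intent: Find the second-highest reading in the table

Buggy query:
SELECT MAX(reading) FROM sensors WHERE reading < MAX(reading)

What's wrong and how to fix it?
Bug: The inner MAX is an aggregate inside WHERE, which is not allowed

Fix: Compute the overall MAX in a subquery, then take MAX of rows below it

Corrected query:
SELECT MAX(reading) FROM sensors WHERE reading < (SELECT MAX(reading) FROM sensors)

Result:
MAX(reading)
------------
65.8        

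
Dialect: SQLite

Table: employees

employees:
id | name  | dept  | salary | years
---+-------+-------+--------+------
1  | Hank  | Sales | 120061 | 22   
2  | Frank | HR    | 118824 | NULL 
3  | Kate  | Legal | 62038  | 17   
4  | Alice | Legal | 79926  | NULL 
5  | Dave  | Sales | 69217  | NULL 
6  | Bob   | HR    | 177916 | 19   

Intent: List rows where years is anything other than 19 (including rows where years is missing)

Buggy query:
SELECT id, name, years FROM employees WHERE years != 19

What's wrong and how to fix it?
Bug: Inequality against NULL is unknown, not true; rows with NULL are dropped

Fix: Add an explicit OR years IS NULL to include the missing-value rows

Corrected query:
SELECT id, name, years FROM employees WHERE years != 19 OR years IS NULL

Result:
id | name  | years
---+-------+------
1  | Hank  | 22   
2  | Frank | NULL 
3  | Kate  | 17   
4  | Alice | NULL 
5  | Dave  | NULL 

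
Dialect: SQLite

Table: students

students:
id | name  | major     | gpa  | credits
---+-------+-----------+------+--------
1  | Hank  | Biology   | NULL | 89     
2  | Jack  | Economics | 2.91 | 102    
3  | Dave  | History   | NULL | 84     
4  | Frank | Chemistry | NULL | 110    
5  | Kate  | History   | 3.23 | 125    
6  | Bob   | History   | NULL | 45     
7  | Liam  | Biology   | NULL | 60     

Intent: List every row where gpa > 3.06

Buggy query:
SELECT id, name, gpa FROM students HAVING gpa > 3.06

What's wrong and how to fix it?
Bug: HAVING filters the output of aggregation, but this query has no GROUP BY and no aggregate functions, so SQLite rejects it (HAVING clause on a non-aggregate query); the condition here is per row

Fix: Replace HAVING with WHERE since the condition applies to individual rows

Corrected query:
SELECT id, name, gpa FROM students WHERE gpa > 3.06

Result:
id | name | gpa 
---+------+-----
5  | Kate | 3.23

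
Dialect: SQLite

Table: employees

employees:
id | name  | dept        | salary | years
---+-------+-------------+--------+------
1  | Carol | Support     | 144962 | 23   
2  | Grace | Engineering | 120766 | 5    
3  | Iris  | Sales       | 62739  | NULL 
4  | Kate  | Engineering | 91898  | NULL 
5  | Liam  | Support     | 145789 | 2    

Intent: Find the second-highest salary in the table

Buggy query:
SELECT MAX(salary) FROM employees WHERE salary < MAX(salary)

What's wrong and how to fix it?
Bug: MAX(salary) on the right of the comparison is an aggregate-in-WHERE error

Fix: Put the inner MAX in a scalar subquery

Corrected query:
SELECT MAX(salary) FROM employees WHERE salary < (SELECT MAX(salary) FROM employees)

Result:
MAX(salary)
-----------
144962     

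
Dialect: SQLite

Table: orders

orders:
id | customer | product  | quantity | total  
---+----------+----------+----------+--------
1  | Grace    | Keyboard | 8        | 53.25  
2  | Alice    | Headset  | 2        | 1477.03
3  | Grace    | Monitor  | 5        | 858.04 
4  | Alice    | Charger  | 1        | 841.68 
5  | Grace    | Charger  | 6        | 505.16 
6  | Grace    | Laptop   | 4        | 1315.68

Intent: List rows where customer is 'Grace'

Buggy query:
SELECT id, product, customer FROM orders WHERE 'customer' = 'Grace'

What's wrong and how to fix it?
Bug: Single quotes denote string literals in SQL; the column name is being compared as a constant string

Fix: Remove the quotes around the column name (or use double quotes for an identifier)

Corrected query:
SELECT id, product, customer FROM orders WHERE customer = 'Grace'

Result:
id | product  | customer
---+----------+---------
1  | Keyboard | Grace   
3  | Monitor  | Grace   
5  | Charger  | Grace   
6  | Laptop   | Grace   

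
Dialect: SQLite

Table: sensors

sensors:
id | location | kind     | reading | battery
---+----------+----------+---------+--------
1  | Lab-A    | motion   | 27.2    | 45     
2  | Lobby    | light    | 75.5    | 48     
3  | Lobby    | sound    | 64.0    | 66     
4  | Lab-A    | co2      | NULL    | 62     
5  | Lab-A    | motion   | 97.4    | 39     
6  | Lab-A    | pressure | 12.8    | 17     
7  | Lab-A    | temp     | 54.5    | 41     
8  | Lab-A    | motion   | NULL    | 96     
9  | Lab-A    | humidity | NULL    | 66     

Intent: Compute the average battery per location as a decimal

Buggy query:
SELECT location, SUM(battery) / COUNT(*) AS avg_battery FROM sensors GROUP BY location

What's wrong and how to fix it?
Bug: Both operands are integers, so '/' performs integer division and truncates

Fix: Cast one side to REAL so the division keeps the fractional part

Corrected query:
SELECT location, SUM(battery) * 1.0 / COUNT(*) AS avg_battery FROM sensors GROUP BY location

Result:
location | avg_battery
---------+------------
Lab-A    | 52.285714  
Lobby    | 57         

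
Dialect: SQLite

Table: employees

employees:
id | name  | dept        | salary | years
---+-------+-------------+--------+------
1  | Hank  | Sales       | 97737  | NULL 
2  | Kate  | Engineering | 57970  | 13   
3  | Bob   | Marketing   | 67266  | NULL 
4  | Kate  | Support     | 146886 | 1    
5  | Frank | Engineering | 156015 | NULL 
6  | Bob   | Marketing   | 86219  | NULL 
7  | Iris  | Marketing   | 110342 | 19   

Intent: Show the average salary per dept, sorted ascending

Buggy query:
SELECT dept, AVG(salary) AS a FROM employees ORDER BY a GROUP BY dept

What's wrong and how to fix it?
Bug: ORDER BY appears before GROUP BY; SQL clause order requires GROUP BY first

Fix: Reorder: SELECT … FROM … GROUP BY … ORDER BY …

Corrected query:
SELECT dept, AVG(salary) AS a FROM employees GROUP BY dept ORDER BY a

Result:
dept        | a           
------------+-------------
Marketing   | 87942.333333
Sales       | 97737       
Engineering | 106992.5    
Support     | 146886      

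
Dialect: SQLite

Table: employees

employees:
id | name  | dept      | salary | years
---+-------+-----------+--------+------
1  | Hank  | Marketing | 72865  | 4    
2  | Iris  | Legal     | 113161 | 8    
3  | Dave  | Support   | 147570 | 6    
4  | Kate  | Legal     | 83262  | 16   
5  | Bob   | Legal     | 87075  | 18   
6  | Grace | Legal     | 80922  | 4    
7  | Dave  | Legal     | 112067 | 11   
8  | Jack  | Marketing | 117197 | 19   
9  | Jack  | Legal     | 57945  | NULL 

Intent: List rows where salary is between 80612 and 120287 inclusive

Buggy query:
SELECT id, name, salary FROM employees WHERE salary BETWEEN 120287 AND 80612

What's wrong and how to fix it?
Bug: BETWEEN expects the lower bound first; with 120287 AND 80612 the range is empty

Fix: Write BETWEEN 80612 AND 120287

Corrected query:
SELECT id, name, salary FROM employees WHERE salary BETWEEN 80612 AND 120287

Result:
id | name  | salary
---+-------+-------
2  | Iris  | 113161
4  | Kate  | 83262 
5  | Bob   | 87075 
6  | Grace | 80922 
7  | Dave  | 112067
8  | Jack  | 117197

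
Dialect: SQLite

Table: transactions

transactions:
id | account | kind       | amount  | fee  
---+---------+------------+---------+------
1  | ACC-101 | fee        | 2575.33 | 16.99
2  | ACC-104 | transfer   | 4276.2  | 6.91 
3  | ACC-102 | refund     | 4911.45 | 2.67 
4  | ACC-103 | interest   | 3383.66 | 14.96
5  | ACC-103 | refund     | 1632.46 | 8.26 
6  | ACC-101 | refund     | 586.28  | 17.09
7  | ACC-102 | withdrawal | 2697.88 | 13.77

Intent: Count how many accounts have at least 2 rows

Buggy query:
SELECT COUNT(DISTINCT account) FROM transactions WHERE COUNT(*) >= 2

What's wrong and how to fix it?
Bug: COUNT(*) cannot appear in WHERE; the per-group count doesn't exist yet

Fix: Use a subquery that GROUPs and filters with HAVING, then count its rows

Corrected query:
SELECT COUNT(*) FROM (SELECT account FROM transactions GROUP BY account HAVING COUNT(*) >= 2)

Result:
COUNT(*)
--------
3       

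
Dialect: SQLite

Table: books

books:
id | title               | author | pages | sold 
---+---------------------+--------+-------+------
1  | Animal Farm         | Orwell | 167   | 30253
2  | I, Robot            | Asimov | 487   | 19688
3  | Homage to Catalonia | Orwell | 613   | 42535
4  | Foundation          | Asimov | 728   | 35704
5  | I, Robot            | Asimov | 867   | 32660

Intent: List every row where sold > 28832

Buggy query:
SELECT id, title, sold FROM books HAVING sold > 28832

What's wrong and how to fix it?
Bug: This is a non-aggregate query (no GROUP BY, no aggregates), so in SQLite the HAVING clause is invalid here; a row-level condition belongs in WHERE

Fix: Use WHERE for row-level filtering

Corrected query:
SELECT id, title, sold FROM books WHERE sold > 28832

Result:
id | title               | sold 
---+---------------------+------
1  | Animal Farm         | 30253
3  | Homage to Catalonia | 42535
4  | Foundation          | 35704
5  | I, Robot            | 32660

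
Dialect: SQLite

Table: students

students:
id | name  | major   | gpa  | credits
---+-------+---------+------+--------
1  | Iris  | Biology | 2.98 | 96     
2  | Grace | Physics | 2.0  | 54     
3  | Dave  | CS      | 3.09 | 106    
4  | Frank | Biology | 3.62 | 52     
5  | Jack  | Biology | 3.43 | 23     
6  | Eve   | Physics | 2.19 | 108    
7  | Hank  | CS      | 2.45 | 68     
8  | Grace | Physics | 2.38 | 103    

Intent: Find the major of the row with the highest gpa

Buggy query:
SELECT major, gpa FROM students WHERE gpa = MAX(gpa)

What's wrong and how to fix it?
Bug: WHERE is evaluated per row; an aggregate over the whole table isn't defined there

Fix: Wrap MAX in a scalar subquery so WHERE compares against a single value

Corrected query:
SELECT major, gpa FROM students WHERE gpa = (SELECT MAX(gpa) FROM students)

Result:
major   | gpa 
--------+-----
Biology | 3.62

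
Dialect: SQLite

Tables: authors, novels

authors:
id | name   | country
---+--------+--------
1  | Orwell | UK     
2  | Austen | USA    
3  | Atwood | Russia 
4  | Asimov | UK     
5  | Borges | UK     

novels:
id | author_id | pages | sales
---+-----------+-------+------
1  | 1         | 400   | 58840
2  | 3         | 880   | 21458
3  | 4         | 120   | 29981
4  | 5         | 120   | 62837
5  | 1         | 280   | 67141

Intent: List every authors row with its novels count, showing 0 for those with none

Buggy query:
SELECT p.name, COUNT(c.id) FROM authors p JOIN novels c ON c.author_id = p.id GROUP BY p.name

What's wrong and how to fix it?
Bug: INNER JOIN drops authors rows that have no matching novels rows

Fix: Switch to LEFT JOIN to retain unmatched parent rows

Corrected query:
SELECT p.name, COUNT(c.id) FROM authors p LEFT JOIN novels c ON c.author_id = p.id GROUP BY p.name

Result:
name   | COUNT(c.id)
-------+------------
Asimov | 1          
Atwood | 1          
Austen | 0          
Borges | 1          
Orwell | 2          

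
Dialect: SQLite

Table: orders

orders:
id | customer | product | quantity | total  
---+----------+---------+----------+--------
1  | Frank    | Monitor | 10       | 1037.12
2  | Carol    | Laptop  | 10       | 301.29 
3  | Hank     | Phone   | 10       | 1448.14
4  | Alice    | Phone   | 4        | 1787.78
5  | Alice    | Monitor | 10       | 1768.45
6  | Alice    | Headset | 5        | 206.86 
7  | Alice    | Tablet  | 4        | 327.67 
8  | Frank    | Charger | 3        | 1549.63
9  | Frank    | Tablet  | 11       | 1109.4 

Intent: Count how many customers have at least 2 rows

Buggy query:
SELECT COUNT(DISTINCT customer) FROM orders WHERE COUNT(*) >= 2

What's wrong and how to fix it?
Bug: WHERE filters individual rows, not groups, so a group-level COUNT is invalid there

Fix: Group first with HAVING COUNT(*) >= 2, then COUNT the resulting groups

Corrected query:
SELECT COUNT(*) FROM (SELECT customer FROM orders GROUP BY customer HAVING COUNT(*) >= 2)

Result:
COUNT(*)
--------
2       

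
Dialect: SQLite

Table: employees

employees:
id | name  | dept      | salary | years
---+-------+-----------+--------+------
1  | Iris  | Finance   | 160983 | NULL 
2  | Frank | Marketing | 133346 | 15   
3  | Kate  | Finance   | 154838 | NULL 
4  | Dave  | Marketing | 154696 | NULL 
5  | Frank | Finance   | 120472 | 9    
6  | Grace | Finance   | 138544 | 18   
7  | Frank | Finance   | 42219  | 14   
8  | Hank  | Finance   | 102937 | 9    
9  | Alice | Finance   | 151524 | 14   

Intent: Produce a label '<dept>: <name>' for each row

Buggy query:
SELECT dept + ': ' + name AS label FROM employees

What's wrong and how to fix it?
Bug: '+' is numeric addition; on text columns SQLite converts them to 0 instead of concatenating

Fix: Use the || operator for string concatenation

Corrected query:
SELECT dept || ': ' || name AS label FROM employees

Result:
label           
----------------
Finance: Iris   
Marketing: Frank
Finance: Kate   
Marketing: Dave 
Finance: Frank  
Finance: Grace  
Finance: Frank  
Finance: Hank   
Finance: Alice  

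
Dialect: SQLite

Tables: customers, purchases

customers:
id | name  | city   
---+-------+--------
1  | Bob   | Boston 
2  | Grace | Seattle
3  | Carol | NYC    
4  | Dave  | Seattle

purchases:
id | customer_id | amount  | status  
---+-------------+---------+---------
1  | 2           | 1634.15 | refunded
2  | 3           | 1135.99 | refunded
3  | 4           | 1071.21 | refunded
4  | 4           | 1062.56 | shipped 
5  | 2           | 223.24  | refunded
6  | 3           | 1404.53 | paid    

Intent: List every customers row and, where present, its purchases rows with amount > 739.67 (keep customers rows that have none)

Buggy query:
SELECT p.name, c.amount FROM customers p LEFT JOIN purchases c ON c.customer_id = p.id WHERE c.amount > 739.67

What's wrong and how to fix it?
Bug: Filtering c.amount in WHERE discards the NULL rows produced by LEFT JOIN, turning it into an inner join

Fix: Put 'c.amount > 739.67' in the JOIN's ON clause instead of WHERE

Corrected query:
SELECT p.name, c.amount FROM customers p LEFT JOIN purchases c ON c.customer_id = p.id AND c.amount > 739.67

Result:
name  | amount 
------+--------
Bob   | NULL   
Grace | 1634.15
Carol | 1135.99
Carol | 1404.53
Dave  | 1062.56
Dave  | 1071.21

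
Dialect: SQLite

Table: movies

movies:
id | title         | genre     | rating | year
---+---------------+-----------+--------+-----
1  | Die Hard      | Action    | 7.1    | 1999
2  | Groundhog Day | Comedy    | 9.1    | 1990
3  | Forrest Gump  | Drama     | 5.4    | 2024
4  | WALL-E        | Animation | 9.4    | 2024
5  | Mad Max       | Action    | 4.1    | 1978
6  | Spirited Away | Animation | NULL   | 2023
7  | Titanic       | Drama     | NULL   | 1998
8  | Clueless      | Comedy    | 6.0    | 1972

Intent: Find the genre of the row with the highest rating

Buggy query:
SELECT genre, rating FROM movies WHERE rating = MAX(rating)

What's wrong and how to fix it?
Bug: MAX(rating) is an aggregate and cannot be used directly in WHERE

Fix: Use a subquery: WHERE rating = (SELECT MAX(rating) FROM movies)

Corrected query:
SELECT genre, rating FROM movies WHERE rating = (SELECT MAX(rating) FROM movies)

Result:
genre     | rating
----------+-------
Animation | 9.4   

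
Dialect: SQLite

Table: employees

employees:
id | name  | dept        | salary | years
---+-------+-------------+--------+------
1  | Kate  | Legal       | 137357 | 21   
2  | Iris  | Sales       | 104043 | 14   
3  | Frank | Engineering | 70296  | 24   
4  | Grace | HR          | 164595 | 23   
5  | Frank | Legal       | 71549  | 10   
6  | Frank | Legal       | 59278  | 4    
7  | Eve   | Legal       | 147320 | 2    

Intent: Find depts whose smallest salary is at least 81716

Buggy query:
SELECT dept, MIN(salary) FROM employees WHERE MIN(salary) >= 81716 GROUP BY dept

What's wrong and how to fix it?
Bug: Aggregates like MIN are computed per group after WHERE runs

Fix: Replace WHERE with HAVING after the GROUP BY

Corrected query:
SELECT dept, MIN(salary) FROM employees GROUP BY dept HAVING MIN(salary) >= 81716

Result:
dept  | MIN(salary)
------+------------
HR    | 164595     
Sales | 104043     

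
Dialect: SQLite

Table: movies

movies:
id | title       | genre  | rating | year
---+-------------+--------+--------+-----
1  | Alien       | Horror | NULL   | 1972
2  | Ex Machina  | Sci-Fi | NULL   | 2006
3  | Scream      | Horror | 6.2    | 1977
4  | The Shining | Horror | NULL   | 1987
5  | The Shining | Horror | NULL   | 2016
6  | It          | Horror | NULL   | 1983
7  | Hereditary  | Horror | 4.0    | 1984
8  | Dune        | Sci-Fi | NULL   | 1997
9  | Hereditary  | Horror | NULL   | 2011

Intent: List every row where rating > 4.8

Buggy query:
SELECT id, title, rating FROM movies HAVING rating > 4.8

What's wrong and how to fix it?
Bug: This is a non-aggregate query (no GROUP BY, no aggregates), so in SQLite the HAVING clause is invalid here; a row-level condition belongs in WHERE

Fix: Use WHERE for row-level filtering

Corrected query:
SELECT id, title, rating FROM movies WHERE rating > 4.8

Result:
id | title  | rating
---+--------+-------
3  | Scream | 6.2   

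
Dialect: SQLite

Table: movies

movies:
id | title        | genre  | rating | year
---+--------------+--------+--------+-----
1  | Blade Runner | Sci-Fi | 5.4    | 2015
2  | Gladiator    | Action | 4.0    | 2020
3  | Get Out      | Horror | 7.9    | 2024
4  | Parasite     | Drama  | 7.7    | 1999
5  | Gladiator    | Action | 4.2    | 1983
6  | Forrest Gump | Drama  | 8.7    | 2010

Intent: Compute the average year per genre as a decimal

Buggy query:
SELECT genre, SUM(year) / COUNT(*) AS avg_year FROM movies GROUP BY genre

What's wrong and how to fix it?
Bug: Both operands are integers, so '/' performs integer division and truncates

Fix: Cast one side to REAL so the division keeps the fractional part

Corrected query:
SELECT genre, SUM(year) * 1.0 / COUNT(*) AS avg_year FROM movies GROUP BY genre

Result:
genre  | avg_year
-------+---------
Action | 2001.5  
Drama  | 2004.5  
Horror | 2024    
Sci-Fi | 2015    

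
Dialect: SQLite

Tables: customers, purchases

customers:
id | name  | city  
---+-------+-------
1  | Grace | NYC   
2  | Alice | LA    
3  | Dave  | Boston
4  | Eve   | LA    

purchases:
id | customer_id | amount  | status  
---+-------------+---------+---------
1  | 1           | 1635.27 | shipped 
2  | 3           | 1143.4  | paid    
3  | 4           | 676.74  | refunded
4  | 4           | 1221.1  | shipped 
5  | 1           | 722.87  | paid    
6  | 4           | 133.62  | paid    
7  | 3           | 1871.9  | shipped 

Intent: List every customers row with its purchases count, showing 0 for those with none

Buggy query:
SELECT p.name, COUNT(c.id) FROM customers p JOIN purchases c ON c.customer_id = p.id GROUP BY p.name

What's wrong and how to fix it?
Bug: An inner join excludes parents with zero children

Fix: Use LEFT JOIN so parents without children still appear (COUNT(c.id) gives 0)

Corrected query:
SELECT p.name, COUNT(c.id) FROM customers p LEFT JOIN purchases c ON c.customer_id = p.id GROUP BY p.name

Result:
name  | COUNT(c.id)
------+------------
Alice | 0          
Dave  | 2          
Eve   | 3          
Grace | 2          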